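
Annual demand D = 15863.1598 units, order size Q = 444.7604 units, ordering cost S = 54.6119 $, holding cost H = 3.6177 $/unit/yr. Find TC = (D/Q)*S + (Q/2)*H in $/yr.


Ordering cost = D*S/Q = 1947.8292
Holding cost = Q*H/2 = 804.5048
TC = 1947.8292 + 804.5048 = 2752.3341

2752.3341 $/yr


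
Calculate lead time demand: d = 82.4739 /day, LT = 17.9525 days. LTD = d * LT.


LTD = 82.4739 * 17.9525 = 1480.6127

1480.6127 units


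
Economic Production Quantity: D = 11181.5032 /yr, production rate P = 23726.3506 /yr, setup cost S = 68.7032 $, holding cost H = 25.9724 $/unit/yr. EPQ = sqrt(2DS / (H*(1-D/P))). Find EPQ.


1 - D/P = 1 - 0.4713 = 0.5287
H*(1-D/P) = 13.7324
2DS = 1536410.1013
EPQ = sqrt(111882.1058) = 334.4878

334.4878 units


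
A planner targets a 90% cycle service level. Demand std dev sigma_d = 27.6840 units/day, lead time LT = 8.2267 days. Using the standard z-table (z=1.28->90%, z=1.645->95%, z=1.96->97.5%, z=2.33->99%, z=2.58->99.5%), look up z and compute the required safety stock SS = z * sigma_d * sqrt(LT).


From the table, SL = 90% corresponds to z = 1.28
sqrt(LT) = sqrt(8.2267) = 2.8682
SS = 1.28 * 27.6840 * 2.8682 = 101.6370

101.6370 units


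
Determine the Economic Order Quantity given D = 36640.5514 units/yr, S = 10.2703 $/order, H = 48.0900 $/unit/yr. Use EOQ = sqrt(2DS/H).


2*D*S = 2 * 36640.5514 * 10.2703 = 752618.9101
2*D*S/H = 15650.2165
EOQ = sqrt(15650.2165) = 125.1008

125.1008 units


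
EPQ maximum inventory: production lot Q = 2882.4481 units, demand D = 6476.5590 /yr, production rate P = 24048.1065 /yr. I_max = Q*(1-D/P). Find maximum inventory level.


D/P = 0.2693
1 - D/P = 0.7307
I_max = 2882.4481 * 0.7307 = 2106.1564

2106.1564 units


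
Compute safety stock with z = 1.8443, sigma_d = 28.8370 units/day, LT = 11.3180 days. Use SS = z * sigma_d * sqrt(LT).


sqrt(LT) = sqrt(11.3180) = 3.3642
SS = 1.8443 * 28.8370 * 3.3642 = 178.9231

178.9231 units


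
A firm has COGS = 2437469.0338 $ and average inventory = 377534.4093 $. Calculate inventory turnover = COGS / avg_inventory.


Turnover = 2437469.0338 / 377534.4093 = 6.4563

6.4563


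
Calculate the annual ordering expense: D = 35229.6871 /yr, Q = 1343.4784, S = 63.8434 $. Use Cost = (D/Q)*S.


Number of orders = D/Q = 26.2227
Cost = 26.2227 * 63.8434 = 1674.1490

1674.1490 $/yr


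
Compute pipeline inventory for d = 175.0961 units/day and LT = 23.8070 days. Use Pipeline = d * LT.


Pipeline = 175.0961 * 23.8070 = 4168.5129

4168.5129 units


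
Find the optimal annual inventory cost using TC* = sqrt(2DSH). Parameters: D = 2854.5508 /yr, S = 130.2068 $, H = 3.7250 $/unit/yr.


2*D*S*H = 2769030.3420
TC* = sqrt(2769030.3420) = 1664.0404

1664.0404 $/yr


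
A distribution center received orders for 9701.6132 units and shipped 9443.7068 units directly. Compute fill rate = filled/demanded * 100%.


FR = 9443.7068 / 9701.6132 * 100 = 97.3416

97.3416%


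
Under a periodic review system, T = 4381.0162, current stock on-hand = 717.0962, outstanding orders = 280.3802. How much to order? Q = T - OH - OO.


Inventory position = OH + OO = 717.0962 + 280.3802 = 997.4764
Q = 4381.0162 - 997.4764 = 3383.5398

3383.5398 units


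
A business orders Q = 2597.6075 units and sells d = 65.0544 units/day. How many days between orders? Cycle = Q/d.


Cycle = 2597.6075 / 65.0544 = 39.9298

39.9298 days


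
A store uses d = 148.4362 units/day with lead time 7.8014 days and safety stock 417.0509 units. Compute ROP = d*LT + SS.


d*LT = 148.4362 * 7.8014 = 1158.0102
ROP = 1158.0102 + 417.0509 = 1575.0611

1575.0611 units


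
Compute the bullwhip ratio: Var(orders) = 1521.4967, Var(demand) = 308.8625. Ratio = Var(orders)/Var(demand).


BW = 1521.4967 / 308.8625 = 4.9261

4.9261


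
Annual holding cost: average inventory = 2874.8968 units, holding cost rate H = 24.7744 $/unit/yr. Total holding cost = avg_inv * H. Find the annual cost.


Cost = 2874.8968 * 24.7744 = 71223.8433

71223.8433 $/yr


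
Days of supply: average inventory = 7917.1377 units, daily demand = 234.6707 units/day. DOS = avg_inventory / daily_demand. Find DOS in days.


DOS = 7917.1377 / 234.6707 = 33.7372

33.7372 days


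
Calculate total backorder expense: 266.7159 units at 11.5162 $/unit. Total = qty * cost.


Total = 266.7159 * 11.5162 = 3071.5536

3071.5536 $


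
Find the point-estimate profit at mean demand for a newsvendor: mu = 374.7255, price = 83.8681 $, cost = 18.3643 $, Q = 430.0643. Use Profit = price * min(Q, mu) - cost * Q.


Sales at mu = min(430.0643, 374.7255) = 374.7255
Revenue = 83.8681 * 374.7255 = 31427.5157
Total cost = 18.3643 * 430.0643 = 7897.8298
Profit = 31427.5157 - 7897.8298 = 23529.6859

23529.6859 $


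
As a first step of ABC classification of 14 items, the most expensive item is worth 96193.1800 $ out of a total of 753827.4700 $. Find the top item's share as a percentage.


Top item = 96193.1800
Total = 753827.4700
Percentage = 96193.1800 / 753827.4700 * 100 = 12.7606

12.7606%


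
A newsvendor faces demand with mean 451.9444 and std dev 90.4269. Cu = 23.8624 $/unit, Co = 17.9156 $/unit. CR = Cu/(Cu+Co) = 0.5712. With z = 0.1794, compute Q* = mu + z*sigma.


CR = Cu/(Cu+Co) = 23.8624/(23.8624+17.9156) = 0.5712
z = 0.1794
Q* = 451.9444 + 0.1794 * 90.4269 = 468.1670

468.1670 units


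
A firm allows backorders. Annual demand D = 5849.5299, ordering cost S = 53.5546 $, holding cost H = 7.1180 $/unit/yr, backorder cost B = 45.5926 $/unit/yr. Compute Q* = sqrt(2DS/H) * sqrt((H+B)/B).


sqrt(2DS/H) = 296.6845
sqrt((H+B)/B) = 1.0752
Q* = 296.6845 * 1.0752 = 319.0044

319.0044 units


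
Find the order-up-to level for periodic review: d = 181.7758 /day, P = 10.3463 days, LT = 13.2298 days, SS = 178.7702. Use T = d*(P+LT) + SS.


P + LT = 23.5761
d*(P+LT) = 181.7758 * 23.5761 = 4285.5644
T = 4285.5644 + 178.7702 = 4464.3346

4464.3346 units


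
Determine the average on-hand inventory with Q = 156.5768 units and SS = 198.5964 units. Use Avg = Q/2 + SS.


Q/2 = 78.2884
Avg = 78.2884 + 198.5964 = 276.8848

276.8848 units


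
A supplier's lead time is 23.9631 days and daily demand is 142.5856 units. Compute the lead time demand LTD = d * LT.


LTD = 142.5856 * 23.9631 = 3416.7930

3416.7930 units


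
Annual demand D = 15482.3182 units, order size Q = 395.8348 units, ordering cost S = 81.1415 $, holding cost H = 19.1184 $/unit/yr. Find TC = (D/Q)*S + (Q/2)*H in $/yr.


Ordering cost = D*S/Q = 3173.6940
Holding cost = Q*H/2 = 3783.8640
TC = 3173.6940 + 3783.8640 = 6957.5580

6957.5580 $/yr


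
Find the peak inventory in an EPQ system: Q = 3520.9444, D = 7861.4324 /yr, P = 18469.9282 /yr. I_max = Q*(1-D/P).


D/P = 0.4256
1 - D/P = 0.5744
I_max = 3520.9444 * 0.5744 = 2022.3102

2022.3102 units


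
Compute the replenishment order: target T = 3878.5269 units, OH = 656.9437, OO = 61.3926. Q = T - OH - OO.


Inventory position = OH + OO = 656.9437 + 61.3926 = 718.3363
Q = 3878.5269 - 718.3363 = 3160.1906

3160.1906 units


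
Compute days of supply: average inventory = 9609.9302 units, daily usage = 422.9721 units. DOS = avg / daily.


DOS = 9609.9302 / 422.9721 = 22.7200

22.7200 days


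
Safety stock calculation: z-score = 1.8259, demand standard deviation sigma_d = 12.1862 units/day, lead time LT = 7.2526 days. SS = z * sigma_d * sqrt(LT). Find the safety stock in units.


sqrt(LT) = sqrt(7.2526) = 2.6931
SS = 1.8259 * 12.1862 * 2.6931 = 59.9228

59.9228 units


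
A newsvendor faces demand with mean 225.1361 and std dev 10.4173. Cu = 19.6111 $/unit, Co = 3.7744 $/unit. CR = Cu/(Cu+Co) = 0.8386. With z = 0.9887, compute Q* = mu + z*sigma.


CR = Cu/(Cu+Co) = 19.6111/(19.6111+3.7744) = 0.8386
z = 0.9887
Q* = 225.1361 + 0.9887 * 10.4173 = 235.4357

235.4357 units


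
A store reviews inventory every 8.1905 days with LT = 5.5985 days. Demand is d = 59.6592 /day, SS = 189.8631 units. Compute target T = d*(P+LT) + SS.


P + LT = 13.7890
d*(P+LT) = 59.6592 * 13.7890 = 822.6407
T = 822.6407 + 189.8631 = 1012.5038

1012.5038 units


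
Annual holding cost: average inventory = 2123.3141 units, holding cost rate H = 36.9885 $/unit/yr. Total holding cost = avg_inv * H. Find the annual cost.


Cost = 2123.3141 * 36.9885 = 78538.2036

78538.2036 $/yr


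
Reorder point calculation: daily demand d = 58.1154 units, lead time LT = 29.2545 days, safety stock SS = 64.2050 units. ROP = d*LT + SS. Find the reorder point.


d*LT = 58.1154 * 29.2545 = 1700.1370
ROP = 1700.1370 + 64.2050 = 1764.3420

1764.3420 units


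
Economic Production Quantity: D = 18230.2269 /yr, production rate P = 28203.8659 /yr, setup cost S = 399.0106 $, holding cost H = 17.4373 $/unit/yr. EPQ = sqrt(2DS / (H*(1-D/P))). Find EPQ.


1 - D/P = 1 - 0.6464 = 0.3536
H*(1-D/P) = 6.1663
2DS = 14548107.5470
EPQ = sqrt(2359295.0682) = 1535.9997

1535.9997 units


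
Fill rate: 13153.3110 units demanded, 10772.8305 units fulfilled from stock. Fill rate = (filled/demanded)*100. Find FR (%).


FR = 10772.8305 / 13153.3110 * 100 = 81.9020

81.9020%


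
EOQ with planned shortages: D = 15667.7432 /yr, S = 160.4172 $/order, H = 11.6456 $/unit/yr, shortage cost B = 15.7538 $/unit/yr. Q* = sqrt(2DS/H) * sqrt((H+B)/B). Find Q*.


sqrt(2DS/H) = 656.9960
sqrt((H+B)/B) = 1.3188
Q* = 656.9960 * 1.3188 = 866.4442

866.4442 units


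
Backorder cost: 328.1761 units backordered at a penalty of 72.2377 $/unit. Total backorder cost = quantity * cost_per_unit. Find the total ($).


Total = 328.1761 * 72.2377 = 23706.6867

23706.6867 $


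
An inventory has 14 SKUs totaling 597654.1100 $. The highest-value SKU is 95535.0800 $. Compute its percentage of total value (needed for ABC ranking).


Top item = 95535.0800
Total = 597654.1100
Percentage = 95535.0800 / 597654.1100 * 100 = 15.9850

15.9850%


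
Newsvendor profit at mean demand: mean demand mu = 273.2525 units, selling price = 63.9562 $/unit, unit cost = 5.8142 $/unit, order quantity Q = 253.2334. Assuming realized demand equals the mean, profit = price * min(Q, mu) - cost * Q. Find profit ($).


Sales at mu = min(253.2334, 273.2525) = 253.2334
Revenue = 63.9562 * 253.2334 = 16195.8460
Total cost = 5.8142 * 253.2334 = 1472.3496
Profit = 16195.8460 - 1472.3496 = 14723.4963

14723.4963 $


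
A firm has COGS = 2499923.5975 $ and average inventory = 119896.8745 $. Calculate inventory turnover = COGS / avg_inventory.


Turnover = 2499923.5975 / 119896.8745 = 20.8506

20.8506


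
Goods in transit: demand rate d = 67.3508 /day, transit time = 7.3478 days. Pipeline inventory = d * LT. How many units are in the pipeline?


Pipeline = 67.3508 * 7.3478 = 494.8802

494.8802 units


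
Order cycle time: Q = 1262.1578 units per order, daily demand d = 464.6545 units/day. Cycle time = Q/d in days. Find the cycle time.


Cycle = 1262.1578 / 464.6545 = 2.7163

2.7163 days


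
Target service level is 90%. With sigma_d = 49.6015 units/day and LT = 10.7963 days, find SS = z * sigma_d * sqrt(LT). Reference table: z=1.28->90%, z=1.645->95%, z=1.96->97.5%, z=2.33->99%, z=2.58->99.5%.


From the table, SL = 90% corresponds to z = 1.28
sqrt(LT) = sqrt(10.7963) = 3.2858
SS = 1.28 * 49.6015 * 3.2858 = 208.6134

208.6134 units


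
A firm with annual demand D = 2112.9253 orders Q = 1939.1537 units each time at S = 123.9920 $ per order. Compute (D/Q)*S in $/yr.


Number of orders = D/Q = 1.0896
Cost = 1.0896 * 123.9920 = 135.1032

135.1032 $/yr


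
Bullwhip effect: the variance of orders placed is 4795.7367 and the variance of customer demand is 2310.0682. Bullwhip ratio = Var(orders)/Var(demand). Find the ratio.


BW = 4795.7367 / 2310.0682 = 2.0760

2.0760


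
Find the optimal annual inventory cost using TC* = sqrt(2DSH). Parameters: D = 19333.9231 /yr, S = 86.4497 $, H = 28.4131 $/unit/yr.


2*D*S*H = 94979984.1738
TC* = sqrt(94979984.1738) = 9745.7675

9745.7675 $/yr


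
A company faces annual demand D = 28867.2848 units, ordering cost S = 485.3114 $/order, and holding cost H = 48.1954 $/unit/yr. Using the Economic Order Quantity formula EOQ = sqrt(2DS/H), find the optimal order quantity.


2*D*S = 2 * 28867.2848 * 485.3114 = 28019244.8010
2*D*S/H = 581367.6160
EOQ = sqrt(581367.6160) = 762.4747

762.4747 units


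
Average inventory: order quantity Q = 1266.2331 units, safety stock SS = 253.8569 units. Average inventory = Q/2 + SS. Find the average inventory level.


Q/2 = 633.1165
Avg = 633.1165 + 253.8569 = 886.9734

886.9734 units


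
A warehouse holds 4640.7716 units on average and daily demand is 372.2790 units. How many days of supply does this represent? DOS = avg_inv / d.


DOS = 4640.7716 / 372.2790 = 12.4658

12.4658 days


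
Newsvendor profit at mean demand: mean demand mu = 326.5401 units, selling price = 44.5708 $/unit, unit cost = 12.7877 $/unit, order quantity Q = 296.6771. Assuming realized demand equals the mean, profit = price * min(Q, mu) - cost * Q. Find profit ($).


Sales at mu = min(296.6771, 326.5401) = 296.6771
Revenue = 44.5708 * 296.6771 = 13223.1357
Total cost = 12.7877 * 296.6771 = 3793.8178
Profit = 13223.1357 - 3793.8178 = 9429.3179

9429.3179 $


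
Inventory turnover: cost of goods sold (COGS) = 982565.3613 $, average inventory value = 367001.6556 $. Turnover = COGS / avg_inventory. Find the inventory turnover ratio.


Turnover = 982565.3613 / 367001.6556 = 2.6773

2.6773


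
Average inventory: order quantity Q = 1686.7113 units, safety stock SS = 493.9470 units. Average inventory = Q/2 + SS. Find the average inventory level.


Q/2 = 843.3556
Avg = 843.3556 + 493.9470 = 1337.3027

1337.3027 units


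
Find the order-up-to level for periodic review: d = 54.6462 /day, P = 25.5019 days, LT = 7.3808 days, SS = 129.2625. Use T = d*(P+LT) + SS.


P + LT = 32.8827
d*(P+LT) = 54.6462 * 32.8827 = 1796.9146
T = 1796.9146 + 129.2625 = 1926.1771

1926.1771 units


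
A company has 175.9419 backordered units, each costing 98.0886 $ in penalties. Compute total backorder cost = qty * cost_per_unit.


Total = 175.9419 * 98.0886 = 17257.8947

17257.8947 $


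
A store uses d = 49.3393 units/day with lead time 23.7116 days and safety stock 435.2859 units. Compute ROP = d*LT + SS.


d*LT = 49.3393 * 23.7116 = 1169.9137
ROP = 1169.9137 + 435.2859 = 1605.1996

1605.1996 units


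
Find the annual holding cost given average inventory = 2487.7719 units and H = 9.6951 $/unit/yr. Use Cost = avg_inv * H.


Cost = 2487.7719 * 9.6951 = 24119.1973

24119.1973 $/yr


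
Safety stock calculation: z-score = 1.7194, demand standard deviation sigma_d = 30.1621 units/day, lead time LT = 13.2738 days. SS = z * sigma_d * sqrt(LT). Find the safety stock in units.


sqrt(LT) = sqrt(13.2738) = 3.6433
SS = 1.7194 * 30.1621 * 3.6433 = 188.9453

188.9453 units


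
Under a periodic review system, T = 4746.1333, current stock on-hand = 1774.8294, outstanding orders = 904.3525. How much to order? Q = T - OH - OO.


Inventory position = OH + OO = 1774.8294 + 904.3525 = 2679.1819
Q = 4746.1333 - 2679.1819 = 2066.9514

2066.9514 units


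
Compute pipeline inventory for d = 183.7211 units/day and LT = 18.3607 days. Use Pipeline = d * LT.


Pipeline = 183.7211 * 18.3607 = 3373.2480

3373.2480 units


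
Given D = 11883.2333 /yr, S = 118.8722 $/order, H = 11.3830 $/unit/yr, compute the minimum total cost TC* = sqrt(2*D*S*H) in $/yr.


2*D*S*H = 32158934.8221
TC* = sqrt(32158934.8221) = 5670.8848

5670.8848 $/yr


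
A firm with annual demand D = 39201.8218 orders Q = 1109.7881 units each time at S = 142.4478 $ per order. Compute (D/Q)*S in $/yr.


Number of orders = D/Q = 35.3237
Cost = 35.3237 * 142.4478 = 5031.7833

5031.7833 $/yr


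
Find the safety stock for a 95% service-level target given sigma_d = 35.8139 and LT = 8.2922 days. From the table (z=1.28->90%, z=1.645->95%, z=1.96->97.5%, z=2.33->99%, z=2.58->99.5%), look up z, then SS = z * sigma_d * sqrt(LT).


From the table, SL = 95% corresponds to z = 1.645
sqrt(LT) = sqrt(8.2922) = 2.8796
SS = 1.645 * 35.8139 * 2.8796 = 169.6494

169.6494 units


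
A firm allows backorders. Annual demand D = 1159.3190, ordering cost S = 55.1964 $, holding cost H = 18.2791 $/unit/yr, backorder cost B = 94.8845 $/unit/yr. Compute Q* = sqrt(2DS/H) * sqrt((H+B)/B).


sqrt(2DS/H) = 83.6748
sqrt((H+B)/B) = 1.0921
Q* = 83.6748 * 1.0921 = 91.3798

91.3798 units


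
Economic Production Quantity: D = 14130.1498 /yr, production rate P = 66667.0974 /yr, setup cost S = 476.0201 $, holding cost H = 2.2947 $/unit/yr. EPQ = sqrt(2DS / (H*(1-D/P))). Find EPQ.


1 - D/P = 1 - 0.2120 = 0.7880
H*(1-D/P) = 1.8083
2DS = 13452470.6416
EPQ = sqrt(7439141.9803) = 2727.4791

2727.4791 units


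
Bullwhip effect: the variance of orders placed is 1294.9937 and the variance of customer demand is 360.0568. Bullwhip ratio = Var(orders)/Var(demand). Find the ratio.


BW = 1294.9937 / 360.0568 = 3.5966

3.5966


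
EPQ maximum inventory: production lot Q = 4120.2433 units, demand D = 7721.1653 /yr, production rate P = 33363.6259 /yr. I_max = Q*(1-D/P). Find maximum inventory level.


D/P = 0.2314
1 - D/P = 0.7686
I_max = 4120.2433 * 0.7686 = 3166.7175

3166.7175 units


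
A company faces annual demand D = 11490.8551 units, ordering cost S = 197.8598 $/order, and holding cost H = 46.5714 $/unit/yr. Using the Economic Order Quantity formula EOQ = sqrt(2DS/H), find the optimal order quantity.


2*D*S = 2 * 11490.8551 * 197.8598 = 4547156.5838
2*D*S/H = 97638.3915
EOQ = sqrt(97638.3915) = 312.4714

312.4714 units


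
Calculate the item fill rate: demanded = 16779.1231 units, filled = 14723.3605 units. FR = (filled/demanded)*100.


FR = 14723.3605 / 16779.1231 * 100 = 87.7481

87.7481%


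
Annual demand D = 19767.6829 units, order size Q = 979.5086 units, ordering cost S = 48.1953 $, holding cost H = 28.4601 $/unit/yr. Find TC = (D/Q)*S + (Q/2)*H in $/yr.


Ordering cost = D*S/Q = 972.6402
Holding cost = Q*H/2 = 13938.4564
TC = 972.6402 + 13938.4564 = 14911.0965

14911.0965 $/yr


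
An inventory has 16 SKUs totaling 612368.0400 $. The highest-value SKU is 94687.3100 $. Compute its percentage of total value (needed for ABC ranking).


Top item = 94687.3100
Total = 612368.0400
Percentage = 94687.3100 / 612368.0400 * 100 = 15.4625

15.4625%


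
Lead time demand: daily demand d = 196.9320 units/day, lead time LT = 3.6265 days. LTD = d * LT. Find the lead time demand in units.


LTD = 196.9320 * 3.6265 = 714.1739

714.1739 units


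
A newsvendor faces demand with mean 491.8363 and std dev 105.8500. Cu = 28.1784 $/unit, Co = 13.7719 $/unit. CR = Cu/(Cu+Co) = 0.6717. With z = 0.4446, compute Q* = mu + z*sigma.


CR = Cu/(Cu+Co) = 28.1784/(28.1784+13.7719) = 0.6717
z = 0.4446
Q* = 491.8363 + 0.4446 * 105.8500 = 538.8972

538.8972 units


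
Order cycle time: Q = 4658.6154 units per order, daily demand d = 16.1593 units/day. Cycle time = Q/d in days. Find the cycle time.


Cycle = 4658.6154 / 16.1593 = 288.2931

288.2931 days


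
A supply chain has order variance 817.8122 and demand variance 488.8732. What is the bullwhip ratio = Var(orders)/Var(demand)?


BW = 817.8122 / 488.8732 = 1.6729

1.6729


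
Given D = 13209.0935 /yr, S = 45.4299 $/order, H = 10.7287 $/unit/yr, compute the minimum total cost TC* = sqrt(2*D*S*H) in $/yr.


2*D*S*H = 12876323.8910
TC* = sqrt(12876323.8910) = 3588.3595

3588.3595 $/yr


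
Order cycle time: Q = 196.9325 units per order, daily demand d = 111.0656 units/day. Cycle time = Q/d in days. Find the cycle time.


Cycle = 196.9325 / 111.0656 = 1.7731

1.7731 days


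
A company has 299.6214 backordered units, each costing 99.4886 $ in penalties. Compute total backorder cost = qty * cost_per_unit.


Total = 299.6214 * 99.4886 = 29808.9136

29808.9136 $


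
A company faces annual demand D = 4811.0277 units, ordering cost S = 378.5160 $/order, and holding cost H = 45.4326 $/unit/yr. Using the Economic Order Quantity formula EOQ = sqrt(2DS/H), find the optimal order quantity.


2*D*S = 2 * 4811.0277 * 378.5160 = 3642101.9218
2*D*S/H = 80164.9459
EOQ = sqrt(80164.9459) = 283.1341

283.1341 units


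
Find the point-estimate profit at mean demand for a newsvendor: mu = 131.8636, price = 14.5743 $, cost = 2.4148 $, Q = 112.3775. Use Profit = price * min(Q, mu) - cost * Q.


Sales at mu = min(112.3775, 131.8636) = 112.3775
Revenue = 14.5743 * 112.3775 = 1637.8234
Total cost = 2.4148 * 112.3775 = 271.3692
Profit = 1637.8234 - 271.3692 = 1366.4542

1366.4542 $


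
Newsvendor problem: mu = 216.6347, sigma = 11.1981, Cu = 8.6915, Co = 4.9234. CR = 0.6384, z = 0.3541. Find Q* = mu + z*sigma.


CR = Cu/(Cu+Co) = 8.6915/(8.6915+4.9234) = 0.6384
z = 0.3541
Q* = 216.6347 + 0.3541 * 11.1981 = 220.5999

220.5999 units


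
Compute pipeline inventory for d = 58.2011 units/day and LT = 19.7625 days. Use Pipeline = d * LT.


Pipeline = 58.2011 * 19.7625 = 1150.1992

1150.1992 units


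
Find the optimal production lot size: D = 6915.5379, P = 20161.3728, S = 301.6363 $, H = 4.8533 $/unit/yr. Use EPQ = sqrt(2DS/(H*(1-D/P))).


1 - D/P = 1 - 0.3430 = 0.6570
H*(1-D/P) = 3.1886
2DS = 4171954.5293
EPQ = sqrt(1308408.0018) = 1143.8566

1143.8566 units


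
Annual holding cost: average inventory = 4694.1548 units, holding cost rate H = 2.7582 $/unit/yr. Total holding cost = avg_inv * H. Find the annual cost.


Cost = 4694.1548 * 2.7582 = 12947.4178

12947.4178 $/yr


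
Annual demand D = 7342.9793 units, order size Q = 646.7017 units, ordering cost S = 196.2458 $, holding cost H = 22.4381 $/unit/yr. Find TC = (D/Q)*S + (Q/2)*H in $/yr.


Ordering cost = D*S/Q = 2228.2744
Holding cost = Q*H/2 = 7255.3787
TC = 2228.2744 + 7255.3787 = 9483.6531

9483.6531 $/yr


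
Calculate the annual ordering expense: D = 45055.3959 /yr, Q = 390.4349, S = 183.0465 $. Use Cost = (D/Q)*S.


Number of orders = D/Q = 115.3980
Cost = 115.3980 * 183.0465 = 21123.1950

21123.1950 $/yr


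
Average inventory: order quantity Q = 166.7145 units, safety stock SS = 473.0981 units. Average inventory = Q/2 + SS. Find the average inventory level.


Q/2 = 83.3572
Avg = 83.3572 + 473.0981 = 556.4553

556.4553 units


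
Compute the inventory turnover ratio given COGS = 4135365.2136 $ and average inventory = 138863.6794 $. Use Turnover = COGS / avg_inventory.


Turnover = 4135365.2136 / 138863.6794 = 29.7800

29.7800


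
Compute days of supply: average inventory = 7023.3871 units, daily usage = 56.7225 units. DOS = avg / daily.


DOS = 7023.3871 / 56.7225 = 123.8201

123.8201 days


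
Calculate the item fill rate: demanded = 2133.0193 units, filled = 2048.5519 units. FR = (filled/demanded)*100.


FR = 2048.5519 / 2133.0193 * 100 = 96.0400

96.0400%


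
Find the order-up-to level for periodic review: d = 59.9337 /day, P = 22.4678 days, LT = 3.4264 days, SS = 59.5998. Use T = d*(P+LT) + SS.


P + LT = 25.8942
d*(P+LT) = 59.9337 * 25.8942 = 1551.9352
T = 1551.9352 + 59.5998 = 1611.5350

1611.5350 units


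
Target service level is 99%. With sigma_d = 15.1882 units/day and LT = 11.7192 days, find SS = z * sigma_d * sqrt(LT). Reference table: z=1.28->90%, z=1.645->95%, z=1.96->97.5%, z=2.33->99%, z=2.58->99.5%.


From the table, SL = 99% corresponds to z = 2.33
sqrt(LT) = sqrt(11.7192) = 3.4233
SS = 2.33 * 15.1882 * 3.4233 = 121.1466

121.1466 units


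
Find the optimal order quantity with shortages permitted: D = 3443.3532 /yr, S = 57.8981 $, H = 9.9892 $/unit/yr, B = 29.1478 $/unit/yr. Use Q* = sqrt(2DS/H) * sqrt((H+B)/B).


sqrt(2DS/H) = 199.7895
sqrt((H+B)/B) = 1.1588
Q* = 199.7895 * 1.1588 = 231.5066

231.5066 units


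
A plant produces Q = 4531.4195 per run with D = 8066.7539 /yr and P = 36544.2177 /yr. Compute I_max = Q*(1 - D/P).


D/P = 0.2207
1 - D/P = 0.7793
I_max = 4531.4195 * 0.7793 = 3531.1560

3531.1560 units


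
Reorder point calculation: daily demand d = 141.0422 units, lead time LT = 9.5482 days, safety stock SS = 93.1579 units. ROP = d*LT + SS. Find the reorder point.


d*LT = 141.0422 * 9.5482 = 1346.6991
ROP = 1346.6991 + 93.1579 = 1439.8570

1439.8570 units


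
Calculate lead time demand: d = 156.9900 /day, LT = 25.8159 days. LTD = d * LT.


LTD = 156.9900 * 25.8159 = 4052.8381

4052.8381 units


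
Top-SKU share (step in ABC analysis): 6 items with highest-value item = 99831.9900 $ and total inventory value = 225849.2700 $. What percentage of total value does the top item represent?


Top item = 99831.9900
Total = 225849.2700
Percentage = 99831.9900 / 225849.2700 * 100 = 44.2029

44.2029%


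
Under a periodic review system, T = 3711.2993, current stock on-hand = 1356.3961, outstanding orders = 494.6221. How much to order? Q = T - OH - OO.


Inventory position = OH + OO = 1356.3961 + 494.6221 = 1851.0182
Q = 3711.2993 - 1851.0182 = 1860.2811

1860.2811 units


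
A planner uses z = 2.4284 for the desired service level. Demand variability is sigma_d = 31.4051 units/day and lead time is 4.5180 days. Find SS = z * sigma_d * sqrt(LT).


sqrt(LT) = sqrt(4.5180) = 2.1256
SS = 2.4284 * 31.4051 * 2.1256 = 162.1039

162.1039 units


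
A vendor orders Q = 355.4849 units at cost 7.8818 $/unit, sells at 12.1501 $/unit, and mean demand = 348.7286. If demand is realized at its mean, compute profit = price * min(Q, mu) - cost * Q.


Sales at mu = min(355.4849, 348.7286) = 348.7286
Revenue = 12.1501 * 348.7286 = 4237.0874
Total cost = 7.8818 * 355.4849 = 2801.8609
Profit = 4237.0874 - 2801.8609 = 1435.2265

1435.2265 $


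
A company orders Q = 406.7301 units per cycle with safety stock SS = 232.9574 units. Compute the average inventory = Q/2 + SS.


Q/2 = 203.3650
Avg = 203.3650 + 232.9574 = 436.3225

436.3225 units


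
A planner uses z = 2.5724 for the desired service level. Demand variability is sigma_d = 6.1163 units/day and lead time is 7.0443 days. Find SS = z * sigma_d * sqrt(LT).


sqrt(LT) = sqrt(7.0443) = 2.6541
SS = 2.5724 * 6.1163 * 2.6541 = 41.7586

41.7586 units


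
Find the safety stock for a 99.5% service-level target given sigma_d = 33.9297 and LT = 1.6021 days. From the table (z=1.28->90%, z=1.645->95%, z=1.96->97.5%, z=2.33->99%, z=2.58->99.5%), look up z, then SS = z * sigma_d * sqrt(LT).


From the table, SL = 99.5% corresponds to z = 2.58
sqrt(LT) = sqrt(1.6021) = 1.2657
SS = 2.58 * 33.9297 * 1.2657 = 110.8012

110.8012 units


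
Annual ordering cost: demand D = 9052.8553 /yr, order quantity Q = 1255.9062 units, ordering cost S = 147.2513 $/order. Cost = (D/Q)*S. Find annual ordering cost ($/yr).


Number of orders = D/Q = 7.2082
Cost = 7.2082 * 147.2513 = 1061.4206

1061.4206 $/yr


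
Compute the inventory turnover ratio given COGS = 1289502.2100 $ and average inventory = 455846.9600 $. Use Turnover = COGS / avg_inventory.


Turnover = 1289502.2100 / 455846.9600 = 2.8288

2.8288


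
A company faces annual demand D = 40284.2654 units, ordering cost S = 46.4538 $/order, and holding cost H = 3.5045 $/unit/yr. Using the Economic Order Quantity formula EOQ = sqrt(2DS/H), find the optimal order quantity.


2*D*S = 2 * 40284.2654 * 46.4538 = 3742714.4161
2*D*S/H = 1067973.8668
EOQ = sqrt(1067973.8668) = 1033.4282

1033.4282 units


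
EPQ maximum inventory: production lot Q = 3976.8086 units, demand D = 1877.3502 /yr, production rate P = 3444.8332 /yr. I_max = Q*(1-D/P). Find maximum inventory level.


D/P = 0.5450
1 - D/P = 0.4550
I_max = 3976.8086 * 0.4550 = 1809.5448

1809.5448 units


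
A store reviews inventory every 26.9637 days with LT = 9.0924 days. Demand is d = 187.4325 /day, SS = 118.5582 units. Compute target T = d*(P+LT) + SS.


P + LT = 36.0561
d*(P+LT) = 187.4325 * 36.0561 = 6758.0850
T = 6758.0850 + 118.5582 = 6876.6432

6876.6432 units


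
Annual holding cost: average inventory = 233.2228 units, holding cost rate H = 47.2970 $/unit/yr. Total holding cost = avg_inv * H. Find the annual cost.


Cost = 233.2228 * 47.2970 = 11030.7388

11030.7388 $/yr


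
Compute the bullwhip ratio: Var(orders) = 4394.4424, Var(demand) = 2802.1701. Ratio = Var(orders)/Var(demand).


BW = 4394.4424 / 2802.1701 = 1.5682

1.5682


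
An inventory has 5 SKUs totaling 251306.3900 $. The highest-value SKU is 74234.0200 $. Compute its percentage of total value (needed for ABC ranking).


Top item = 74234.0200
Total = 251306.3900
Percentage = 74234.0200 / 251306.3900 * 100 = 29.5392

29.5392%


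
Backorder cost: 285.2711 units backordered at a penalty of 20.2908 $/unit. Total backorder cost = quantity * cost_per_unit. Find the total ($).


Total = 285.2711 * 20.2908 = 5788.3788

5788.3788 $


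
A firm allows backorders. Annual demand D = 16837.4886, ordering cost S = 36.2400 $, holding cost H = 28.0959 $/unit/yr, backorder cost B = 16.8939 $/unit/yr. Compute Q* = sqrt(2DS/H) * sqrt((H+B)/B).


sqrt(2DS/H) = 208.4137
sqrt((H+B)/B) = 1.6319
Q* = 208.4137 * 1.6319 = 340.1092

340.1092 units


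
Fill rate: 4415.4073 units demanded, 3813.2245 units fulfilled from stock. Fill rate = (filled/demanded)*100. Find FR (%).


FR = 3813.2245 / 4415.4073 * 100 = 86.3618

86.3618%


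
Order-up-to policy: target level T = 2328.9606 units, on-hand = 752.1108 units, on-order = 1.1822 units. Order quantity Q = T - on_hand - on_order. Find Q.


Inventory position = OH + OO = 752.1108 + 1.1822 = 753.2930
Q = 2328.9606 - 753.2930 = 1575.6676

1575.6676 units


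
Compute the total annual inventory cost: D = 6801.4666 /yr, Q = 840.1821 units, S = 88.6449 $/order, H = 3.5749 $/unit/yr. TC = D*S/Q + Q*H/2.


Ordering cost = D*S/Q = 717.6008
Holding cost = Q*H/2 = 1501.7835
TC = 717.6008 + 1501.7835 = 2219.3843

2219.3843 $/yr


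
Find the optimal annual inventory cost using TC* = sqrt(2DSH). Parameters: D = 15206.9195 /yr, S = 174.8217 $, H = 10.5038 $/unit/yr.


2*D*S*H = 55848694.4902
TC* = sqrt(55848694.4902) = 7473.1984

7473.1984 $/yr


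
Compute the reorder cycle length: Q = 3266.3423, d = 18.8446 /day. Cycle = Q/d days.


Cycle = 3266.3423 / 18.8446 = 173.3304

173.3304 days


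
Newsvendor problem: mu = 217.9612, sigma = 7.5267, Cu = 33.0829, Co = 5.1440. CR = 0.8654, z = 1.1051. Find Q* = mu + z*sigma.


CR = Cu/(Cu+Co) = 33.0829/(33.0829+5.1440) = 0.8654
z = 1.1051
Q* = 217.9612 + 1.1051 * 7.5267 = 226.2790

226.2790 units


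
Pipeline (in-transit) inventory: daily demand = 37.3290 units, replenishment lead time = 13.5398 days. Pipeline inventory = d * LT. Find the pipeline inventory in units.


Pipeline = 37.3290 * 13.5398 = 505.4272

505.4272 units


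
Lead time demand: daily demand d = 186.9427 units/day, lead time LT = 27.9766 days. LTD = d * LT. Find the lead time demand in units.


LTD = 186.9427 * 27.9766 = 5230.0211

5230.0211 units


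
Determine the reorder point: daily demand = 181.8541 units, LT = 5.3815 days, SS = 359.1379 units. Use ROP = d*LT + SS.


d*LT = 181.8541 * 5.3815 = 978.6478
ROP = 978.6478 + 359.1379 = 1337.7857

1337.7857 units


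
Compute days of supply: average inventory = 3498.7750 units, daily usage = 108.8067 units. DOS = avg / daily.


DOS = 3498.7750 / 108.8067 = 32.1559

32.1559 days


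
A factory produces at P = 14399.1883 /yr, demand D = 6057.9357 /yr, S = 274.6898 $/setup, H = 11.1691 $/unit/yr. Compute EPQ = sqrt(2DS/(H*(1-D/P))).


1 - D/P = 1 - 0.4207 = 0.5793
H*(1-D/P) = 6.4701
2DS = 3328106.2917
EPQ = sqrt(514381.9810) = 717.2043

717.2043 units


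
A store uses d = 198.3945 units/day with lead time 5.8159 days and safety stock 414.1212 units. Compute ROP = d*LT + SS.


d*LT = 198.3945 * 5.8159 = 1153.8426
ROP = 1153.8426 + 414.1212 = 1567.9638

1567.9638 units


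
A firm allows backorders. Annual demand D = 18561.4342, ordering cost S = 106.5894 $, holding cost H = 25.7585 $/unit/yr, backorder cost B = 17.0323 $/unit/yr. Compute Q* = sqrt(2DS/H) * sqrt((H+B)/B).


sqrt(2DS/H) = 391.9381
sqrt((H+B)/B) = 1.5850
Q* = 391.9381 * 1.5850 = 621.2352

621.2352 units


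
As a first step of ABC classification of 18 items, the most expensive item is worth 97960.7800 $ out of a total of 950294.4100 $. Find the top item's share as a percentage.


Top item = 97960.7800
Total = 950294.4100
Percentage = 97960.7800 / 950294.4100 * 100 = 10.3085

10.3085%


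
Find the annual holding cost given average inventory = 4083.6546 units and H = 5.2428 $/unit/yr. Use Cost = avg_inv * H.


Cost = 4083.6546 * 5.2428 = 21409.7843

21409.7843 $/yr


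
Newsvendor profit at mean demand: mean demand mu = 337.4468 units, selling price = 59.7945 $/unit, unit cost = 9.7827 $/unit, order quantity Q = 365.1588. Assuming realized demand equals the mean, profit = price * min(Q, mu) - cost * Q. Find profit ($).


Sales at mu = min(365.1588, 337.4468) = 337.4468
Revenue = 59.7945 * 337.4468 = 20177.4627
Total cost = 9.7827 * 365.1588 = 3572.2390
Profit = 20177.4627 - 3572.2390 = 16605.2237

16605.2237 $


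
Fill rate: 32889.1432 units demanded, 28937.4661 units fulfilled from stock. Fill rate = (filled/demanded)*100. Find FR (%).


FR = 28937.4661 / 32889.1432 * 100 = 87.9849

87.9849%


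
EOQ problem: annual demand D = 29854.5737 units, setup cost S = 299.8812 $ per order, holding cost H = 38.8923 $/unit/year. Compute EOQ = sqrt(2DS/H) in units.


2*D*S = 2 * 29854.5737 * 299.8812 = 17905650.7733
2*D*S/H = 460390.6370
EOQ = sqrt(460390.6370) = 678.5209

678.5209 units


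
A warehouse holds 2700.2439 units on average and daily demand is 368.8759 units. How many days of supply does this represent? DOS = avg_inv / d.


DOS = 2700.2439 / 368.8759 = 7.3202

7.3202 days


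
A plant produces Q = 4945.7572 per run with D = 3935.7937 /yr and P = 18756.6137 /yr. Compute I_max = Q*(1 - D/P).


D/P = 0.2098
1 - D/P = 0.7902
I_max = 4945.7572 * 0.7902 = 3907.9643

3907.9643 units


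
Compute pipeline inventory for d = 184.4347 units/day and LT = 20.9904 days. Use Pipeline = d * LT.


Pipeline = 184.4347 * 20.9904 = 3871.3581

3871.3581 units


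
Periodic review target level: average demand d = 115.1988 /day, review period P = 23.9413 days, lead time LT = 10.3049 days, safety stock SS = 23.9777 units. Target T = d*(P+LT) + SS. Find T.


P + LT = 34.2462
d*(P+LT) = 115.1988 * 34.2462 = 3945.1211
T = 3945.1211 + 23.9777 = 3969.0988

3969.0988 units


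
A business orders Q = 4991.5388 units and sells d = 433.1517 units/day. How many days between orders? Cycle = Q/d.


Cycle = 4991.5388 / 433.1517 = 11.5238

11.5238 days


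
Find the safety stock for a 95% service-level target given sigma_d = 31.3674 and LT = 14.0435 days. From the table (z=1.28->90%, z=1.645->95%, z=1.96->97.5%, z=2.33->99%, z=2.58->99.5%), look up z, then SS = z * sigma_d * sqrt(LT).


From the table, SL = 95% corresponds to z = 1.645
sqrt(LT) = sqrt(14.0435) = 3.7475
SS = 1.645 * 31.3674 * 3.7475 = 193.3669

193.3669 units


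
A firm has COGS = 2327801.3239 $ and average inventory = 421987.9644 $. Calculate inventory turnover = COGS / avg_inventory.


Turnover = 2327801.3239 / 421987.9644 = 5.5163

5.5163


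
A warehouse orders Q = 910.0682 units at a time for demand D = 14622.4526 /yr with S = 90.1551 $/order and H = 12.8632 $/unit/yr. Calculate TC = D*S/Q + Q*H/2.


Ordering cost = D*S/Q = 1448.5603
Holding cost = Q*H/2 = 5853.1946
TC = 1448.5603 + 5853.1946 = 7301.7549

7301.7549 $/yr


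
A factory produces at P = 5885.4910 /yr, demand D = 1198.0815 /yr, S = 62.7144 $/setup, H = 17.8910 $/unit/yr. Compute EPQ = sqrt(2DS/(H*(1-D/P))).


1 - D/P = 1 - 0.2036 = 0.7964
H*(1-D/P) = 14.2490
2DS = 150273.9248
EPQ = sqrt(10546.2684) = 102.6950

102.6950 units


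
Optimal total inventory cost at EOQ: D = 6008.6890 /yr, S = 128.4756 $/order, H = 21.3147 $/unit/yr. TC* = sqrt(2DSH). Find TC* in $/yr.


2*D*S*H = 32908614.6990
TC* = sqrt(32908614.6990) = 5736.6031

5736.6031 $/yr


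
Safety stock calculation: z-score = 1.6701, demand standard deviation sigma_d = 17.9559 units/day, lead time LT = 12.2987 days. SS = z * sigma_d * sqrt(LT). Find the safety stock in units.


sqrt(LT) = sqrt(12.2987) = 3.5070
SS = 1.6701 * 17.9559 * 3.5070 = 105.1669

105.1669 units


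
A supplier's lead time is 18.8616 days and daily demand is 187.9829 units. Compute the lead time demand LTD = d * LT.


LTD = 187.9829 * 18.8616 = 3545.6583

3545.6583 units


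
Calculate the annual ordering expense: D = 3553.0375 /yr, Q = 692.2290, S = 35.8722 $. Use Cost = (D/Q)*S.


Number of orders = D/Q = 5.1327
Cost = 5.1327 * 35.8722 = 184.1230

184.1230 $/yr


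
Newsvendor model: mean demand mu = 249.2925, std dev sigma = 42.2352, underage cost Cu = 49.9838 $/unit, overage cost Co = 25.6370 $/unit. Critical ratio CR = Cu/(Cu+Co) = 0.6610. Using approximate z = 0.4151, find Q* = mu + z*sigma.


CR = Cu/(Cu+Co) = 49.9838/(49.9838+25.6370) = 0.6610
z = 0.4151
Q* = 249.2925 + 0.4151 * 42.2352 = 266.8243

266.8243 units


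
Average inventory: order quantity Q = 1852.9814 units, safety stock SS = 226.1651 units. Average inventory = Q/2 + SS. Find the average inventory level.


Q/2 = 926.4907
Avg = 926.4907 + 226.1651 = 1152.6558

1152.6558 units


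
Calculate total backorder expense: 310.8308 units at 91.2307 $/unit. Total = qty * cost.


Total = 310.8308 * 91.2307 = 28357.3115

28357.3115 $


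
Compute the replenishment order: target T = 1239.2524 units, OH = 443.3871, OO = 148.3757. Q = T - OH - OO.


Inventory position = OH + OO = 443.3871 + 148.3757 = 591.7628
Q = 1239.2524 - 591.7628 = 647.4896

647.4896 units


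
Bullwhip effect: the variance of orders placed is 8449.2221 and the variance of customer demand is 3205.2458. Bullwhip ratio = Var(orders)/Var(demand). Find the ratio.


BW = 8449.2221 / 3205.2458 = 2.6361

2.6361


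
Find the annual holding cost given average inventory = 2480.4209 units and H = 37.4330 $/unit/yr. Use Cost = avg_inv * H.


Cost = 2480.4209 * 37.4330 = 92849.5955

92849.5955 $/yr


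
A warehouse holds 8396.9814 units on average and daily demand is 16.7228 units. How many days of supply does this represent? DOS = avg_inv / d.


DOS = 8396.9814 / 16.7228 = 502.1277

502.1277 days


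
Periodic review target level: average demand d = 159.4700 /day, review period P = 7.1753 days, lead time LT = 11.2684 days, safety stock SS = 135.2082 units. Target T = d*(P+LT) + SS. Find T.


P + LT = 18.4437
d*(P+LT) = 159.4700 * 18.4437 = 2941.2168
T = 2941.2168 + 135.2082 = 3076.4250

3076.4250 units


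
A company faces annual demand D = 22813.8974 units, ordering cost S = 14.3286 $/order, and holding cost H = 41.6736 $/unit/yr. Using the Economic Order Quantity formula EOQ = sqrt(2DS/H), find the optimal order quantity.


2*D*S = 2 * 22813.8974 * 14.3286 = 653782.4206
2*D*S/H = 15688.1676
EOQ = sqrt(15688.1676) = 125.2524

125.2524 units


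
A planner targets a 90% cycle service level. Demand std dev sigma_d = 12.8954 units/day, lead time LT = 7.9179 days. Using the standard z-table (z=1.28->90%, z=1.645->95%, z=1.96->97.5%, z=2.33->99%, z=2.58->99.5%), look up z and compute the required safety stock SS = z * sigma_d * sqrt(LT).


From the table, SL = 90% corresponds to z = 1.28
sqrt(LT) = sqrt(7.9179) = 2.8139
SS = 1.28 * 12.8954 * 2.8139 = 46.4462

46.4462 units


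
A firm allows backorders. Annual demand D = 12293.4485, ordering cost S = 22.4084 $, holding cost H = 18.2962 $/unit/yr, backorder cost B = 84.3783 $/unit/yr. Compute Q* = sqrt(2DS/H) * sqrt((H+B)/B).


sqrt(2DS/H) = 173.5309
sqrt((H+B)/B) = 1.1031
Q* = 173.5309 * 1.1031 = 191.4224

191.4224 units


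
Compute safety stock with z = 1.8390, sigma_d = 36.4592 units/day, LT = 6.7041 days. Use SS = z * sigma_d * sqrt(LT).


sqrt(LT) = sqrt(6.7041) = 2.5892
SS = 1.8390 * 36.4592 * 2.5892 = 173.6038

173.6038 units
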